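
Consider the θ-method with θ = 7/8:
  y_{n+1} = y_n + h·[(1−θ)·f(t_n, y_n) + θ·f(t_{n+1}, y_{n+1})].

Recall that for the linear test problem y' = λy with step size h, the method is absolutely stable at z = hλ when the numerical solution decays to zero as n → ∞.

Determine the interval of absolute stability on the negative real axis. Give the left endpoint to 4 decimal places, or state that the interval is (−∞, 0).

With y'=λy (z=hλ):
  y_{n+1} = y_n + z·[1/8·y_n + 7/8·y_{n+1}] ⇒ (1 − 7/8z)y_{n+1} = (1 + 1/8z)y_n
  Hence R(z) = (1 + 1/8z)/(1 − 7/8z).

Find x<0 with |R(x)|<1.
x=-0.44: |R|=0.6823
x=-2: |R|=0.2727
x=-10: |R|=0.0256
x=-100: |R|=0.1299
θ=7/8≥1/2 ⇒ |1+1/8x|<|1−7/8x| ∀x<0 ⇒ stable on all of ℝ⁻.

unbounded; (−∞, 0).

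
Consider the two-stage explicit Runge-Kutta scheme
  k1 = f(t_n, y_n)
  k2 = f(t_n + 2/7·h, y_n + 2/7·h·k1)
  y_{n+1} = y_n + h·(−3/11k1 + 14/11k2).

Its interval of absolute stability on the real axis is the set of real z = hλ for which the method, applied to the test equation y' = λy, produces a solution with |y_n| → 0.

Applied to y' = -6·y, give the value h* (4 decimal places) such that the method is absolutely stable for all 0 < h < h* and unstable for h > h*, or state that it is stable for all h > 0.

(-2.7500,0); λ=-6 ⇒ h* = (11/4)/6 = 0.4583.

On y'=λy, z=hλ:
  k1=λy_n ⇒ h·k1=z·y_n;  k2=λ(1+2/7z)y_n ⇒ h·k2=z(1+2/7z)y_n
  y_{n+1}/y_n = 1 − 3/11z + 14/11z(1+2/7z) = 1 + z + 4/11z²
  ⇒ R(z) = 1 + z + 4/11z².

Solve |R(x)|<1 on ℝ⁻.
x=-0.43: |R|=0.6372
R=1: x+4/11x²=0 ⇒ x=−11/4=-2.7500; min R=1−1/(4·4/11)=0.3125>−1
Confirm numerically:
  x=-2.698: |R|=0.94898 <1
  x=-2.204: |R|=0.56241 <1
  x=-2.194: |R|=0.55641 <1
  x=-3.104: |R|=1.39957 >1
  x=-2.897: |R|=1.15486 >1
Interval (-2.7500, 0).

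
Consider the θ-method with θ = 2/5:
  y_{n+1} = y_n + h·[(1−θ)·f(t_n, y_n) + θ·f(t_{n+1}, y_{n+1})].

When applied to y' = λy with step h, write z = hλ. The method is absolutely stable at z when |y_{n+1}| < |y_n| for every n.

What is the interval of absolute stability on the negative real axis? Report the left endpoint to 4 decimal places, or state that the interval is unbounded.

(-10.0000, 0).

With y'=λy (z=hλ):
  y_{n+1} = y_n + z·[3/5·y_n + 2/5·y_{n+1}] ⇒ (1 − 2/5z)y_{n+1} = (1 + 3/5z)y_n
  so R(z) = (1 + 3/5z)/(1 − 2/5z).

Find x<0 with |R(x)|<1.
x=-1.7: |R|=0.0119
R=−1: 1+3/5x = −1+2/5x ⇒ -1/5x=2 ⇒ x=2/(-1/5)=-10.0000
Confirm numerically:
  x=-8.055: |R|=0.90786 <1
  x=-6.880: |R|=0.83369 <1
  x=-5.539: |R|=0.72254 <1
  x=-10.487: |R|=1.01875 >1
  x=-10.318: |R|=1.01240 >1
  x=-10.317: |R|=1.01237 >1
Interval (-10.0000, 0).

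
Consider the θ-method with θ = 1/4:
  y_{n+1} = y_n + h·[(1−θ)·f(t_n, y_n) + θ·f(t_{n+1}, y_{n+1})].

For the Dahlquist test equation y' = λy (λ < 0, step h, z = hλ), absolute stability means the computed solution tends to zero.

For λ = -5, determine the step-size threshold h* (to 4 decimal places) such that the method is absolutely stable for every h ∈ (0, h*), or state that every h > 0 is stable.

On y'=λy, z=hλ:
  y_{n+1} = y_n + z·[3/4·y_n + 1/4·y_{n+1}] ⇒ (1 − 1/4z)y_{n+1} = (1 + 3/4z)y_n
  so R(z) = (1 + 3/4z)/(1 − 1/4z).

Need |R(x)|<1, x<0.
x=-1.2: |R|=0.0769
R=−1: 1+3/4x = −1+1/4x ⇒ -1/2x=2 ⇒ x=2/(-1/2)=-4.0000
Confirm numerically:
  x=-3.896: |R|=0.97366 <1
  x=-3.784: |R|=0.94450 <1
  x=-3.310: |R|=0.81122 <1
  x=-4.526: |R|=1.12339 >1
  x=-4.141: |R|=1.03464 >1
Stable set (-4.0000, 0).

(-4.0000,0); λ=-5 ⇒ h* = (4)/5 = 0.8000.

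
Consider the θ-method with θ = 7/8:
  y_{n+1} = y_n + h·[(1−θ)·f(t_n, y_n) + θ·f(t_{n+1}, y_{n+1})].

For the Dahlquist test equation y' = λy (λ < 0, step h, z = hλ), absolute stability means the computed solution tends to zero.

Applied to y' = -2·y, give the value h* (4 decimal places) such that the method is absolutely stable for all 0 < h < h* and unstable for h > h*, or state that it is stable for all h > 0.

Test eqn y'=λy, z=hλ:
  y_{n+1} = y_n + z·[1/8·y_n + 7/8·y_{n+1}] ⇒ (1 − 7/8z)y_{n+1} = (1 + 1/8z)y_n
  ⇒ R(z) = (1 + 1/8z)/(1 − 7/8z).

Boundary: |R(x)|=1, x<0.
x=-0.76: |R|=0.5435
x=-2: |R|=0.2727
x=-10: |R|=0.0256
x=-100: |R|=0.1299
θ=7/8≥1/2 ⇒ |1+1/8x|<|1−7/8x| ∀x<0 ⇒ unbounded interval.

(−∞, 0) — no finite endpoint. Any h>0 works for λ=-2.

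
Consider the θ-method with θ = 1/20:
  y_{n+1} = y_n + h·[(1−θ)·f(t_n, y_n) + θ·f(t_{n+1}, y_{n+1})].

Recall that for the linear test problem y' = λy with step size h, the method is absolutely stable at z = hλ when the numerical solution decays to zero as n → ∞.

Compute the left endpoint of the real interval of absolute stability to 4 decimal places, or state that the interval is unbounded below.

z* = -2.2222.

Set f=λy, z=hλ:
  y_{n+1} = y_n + z·[19/20·y_n + 1/20·y_{n+1}] ⇒ (1 − 1/20z)y_{n+1} = (1 + 19/20z)y_n
  so R(z) = (1 + 19/20z)/(1 − 1/20z).

Find x<0 with |R(x)|<1.
x=-1.22: |R|=0.1499
R=−1: 1+19/20x = −1+1/20x ⇒ -9/10x=2 ⇒ x=2/(-9/10)=-2.2222
Confirm numerically:
  x=-1.526: |R|=0.41782 <1
  x=-1.136: |R|=0.07494 <1
  x=-1.002: |R|=0.04581 <1
  x=-2.771: |R|=1.43380 >1
  x=-2.591: |R|=1.29383 >1
Stable set (-2.2222, 0).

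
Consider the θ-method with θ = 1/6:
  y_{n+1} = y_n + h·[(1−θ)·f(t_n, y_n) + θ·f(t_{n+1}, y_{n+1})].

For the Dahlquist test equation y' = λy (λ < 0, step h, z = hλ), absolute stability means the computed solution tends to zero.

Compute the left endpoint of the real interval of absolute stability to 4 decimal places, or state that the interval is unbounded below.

On y'=λy, z=hλ:
  y_{n+1} = y_n + z·[5/6·y_n + 1/6·y_{n+1}] ⇒ (1 − 1/6z)y_{n+1} = (1 + 5/6z)y_n
  so R(z) = (1 + 5/6z)/(1 − 1/6z).

Find x<0 with |R(x)|<1.
x=-0.65: |R|=0.4135
R=−1: 1+5/6x = −1+1/6x ⇒ -2/3x=2 ⇒ x=2/(-2/3)=-3.0000
Confirm numerically:
  x=-1.974: |R|=0.48533 <1
  x=-1.487: |R|=0.19167 <1
  x=-1.451: |R|=0.16843 <1
  x=-3.376: |R|=1.16041 >1
  x=-3.157: |R|=1.06858 >1
  x=-3.071: |R|=1.03131 >1
Interval (-3.0000, 0).

left endpoint -3.0000.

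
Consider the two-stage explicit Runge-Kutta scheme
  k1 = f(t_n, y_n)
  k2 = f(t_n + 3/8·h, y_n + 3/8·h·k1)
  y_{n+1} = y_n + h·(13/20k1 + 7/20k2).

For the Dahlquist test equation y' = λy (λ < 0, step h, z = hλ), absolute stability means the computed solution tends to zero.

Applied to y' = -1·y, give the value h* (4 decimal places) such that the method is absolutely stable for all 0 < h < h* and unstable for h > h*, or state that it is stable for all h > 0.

(-7.6190,0); λ=-1 ⇒ h* = (160/21)/1 = 7.6190.

With y'=λy (z=hλ):
  k1=λy_n ⇒ h·k1=z·y_n;  k2=λ(1+3/8z)y_n ⇒ h·k2=z(1+3/8z)y_n
  y_{n+1}/y_n = 1 + 13/20z + 7/20z(1+3/8z) = 1 + z + 21/160z²
  R(z) = 1 + z + 21/160z².

Boundary: |R(x)|=1, x<0.
x=-0.97: |R|=0.1535
R=1: x+21/160x²=0 ⇒ x=−160/21=-7.6190; min R=1−1/(4·21/160)=-0.9048>−1
Confirm numerically:
  x=-6.934: |R|=0.37655 <1
  x=-6.215: |R|=0.14531 <1
  x=-5.527: |R|=0.51761 <1
  x=-4.372: |R|=0.86324 <1
  x=-7.822: |R|=1.20836 >1
  x=-7.754: |R|=1.13734 >1
  x=-7.701: |R|=1.08283 >1
So |R|<1 on (-7.6190, 0).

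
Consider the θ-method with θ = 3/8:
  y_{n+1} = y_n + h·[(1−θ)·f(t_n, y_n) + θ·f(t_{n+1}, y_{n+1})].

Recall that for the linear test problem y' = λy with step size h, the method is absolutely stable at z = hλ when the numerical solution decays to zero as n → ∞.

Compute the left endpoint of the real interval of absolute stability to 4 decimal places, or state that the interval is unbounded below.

On y'=λy, z=hλ:
  y_{n+1} = y_n + z·[5/8·y_n + 3/8·y_{n+1}] ⇒ (1 − 3/8z)y_{n+1} = (1 + 5/8z)y_n
  ⇒ R(z) = (1 + 5/8z)/(1 − 3/8z).

Need |R(x)|<1, x<0.
x=-0.89: |R|=0.3327
R=−1: 1+5/8x = −1+3/8x ⇒ -1/4x=2 ⇒ x=2/(-1/4)=-8.0000
Confirm numerically:
  x=-5.998: |R|=0.84596 <1
  x=-4.240: |R|=0.63707 <1
  x=-3.810: |R|=0.56871 <1
  x=-8.583: |R|=1.03455 >1
  x=-8.546: |R|=1.03246 >1
Stable set (-8.0000, 0).

left endpoint -8.0000.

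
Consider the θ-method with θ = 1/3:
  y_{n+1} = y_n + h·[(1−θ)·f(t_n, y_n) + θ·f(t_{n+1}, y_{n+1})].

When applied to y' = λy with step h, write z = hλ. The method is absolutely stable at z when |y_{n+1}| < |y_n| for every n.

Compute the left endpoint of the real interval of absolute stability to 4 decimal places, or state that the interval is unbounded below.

Test eqn y'=λy, z=hλ:
  y_{n+1} = y_n + z·[2/3·y_n + 1/3·y_{n+1}] ⇒ (1 − 1/3z)y_{n+1} = (1 + 2/3z)y_n
  ⇒ R(z) = (1 + 2/3z)/(1 − 1/3z).

Find x<0 with |R(x)|<1.
x=-1.56: |R|=0.0263
R=−1: 1+2/3x = −1+1/3x ⇒ -1/3x=2 ⇒ x=2/(-1/3)=-6.0000
Confirm numerically:
  x=-5.941: |R|=0.99340 <1
  x=-5.386: |R|=0.92678 <1
  x=-4.375: |R|=0.77966 <1
  x=-2.787: |R|=0.44479 <1
  x=-6.259: |R|=1.02797 >1
  x=-6.239: |R|=1.02587 >1
  x=-6.225: |R|=1.02439 >1
So |R|<1 on (-6.0000, 0).

left endpoint -6.0000.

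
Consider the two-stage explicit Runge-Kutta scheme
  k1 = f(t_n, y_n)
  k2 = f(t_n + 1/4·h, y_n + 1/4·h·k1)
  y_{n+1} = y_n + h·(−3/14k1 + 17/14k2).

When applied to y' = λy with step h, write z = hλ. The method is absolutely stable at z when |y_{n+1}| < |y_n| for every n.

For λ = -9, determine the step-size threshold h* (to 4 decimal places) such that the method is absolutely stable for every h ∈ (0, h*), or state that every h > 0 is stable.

(-3.2941,0); λ=-9 ⇒ h* = (56/17)/9 = 0.3660.

With y'=λy (z=hλ):
  k1=λy_n ⇒ h·k1=z·y_n;  k2=λ(1+1/4z)y_n ⇒ h·k2=z(1+1/4z)y_n
  y_{n+1}/y_n = 1 − 3/14z + 17/14z(1+1/4z) = 1 + z + 17/56z²
  Hence R(z) = 1 + z + 17/56z².

Need |R(x)|<1, x<0.
x=-0.96: |R|=0.3198
R=1: x+17/56x²=0 ⇒ x=−56/17=-3.2941; min R=1−1/(4·17/56)=0.1765>−1
Confirm numerically:
  x=-2.539: |R|=0.41798 <1
  x=-2.482: |R|=0.38810 <1
  x=-1.983: |R|=0.21073 <1
  x=-1.767: |R|=0.18084 <1
  x=-3.831: |R|=1.62438 >1
  x=-3.386: |R|=1.09445 >1
So |R|<1 on (-3.2941, 0).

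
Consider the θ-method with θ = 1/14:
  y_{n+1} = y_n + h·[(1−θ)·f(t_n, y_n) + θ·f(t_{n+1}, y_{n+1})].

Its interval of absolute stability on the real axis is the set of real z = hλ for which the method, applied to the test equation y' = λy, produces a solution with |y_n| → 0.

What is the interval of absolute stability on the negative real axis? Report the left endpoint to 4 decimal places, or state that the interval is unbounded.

With y'=λy (z=hλ):
  y_{n+1} = y_n + z·[13/14·y_n + 1/14·y_{n+1}] ⇒ (1 − 1/14z)y_{n+1} = (1 + 13/14z)y_n
  so R(z) = (1 + 13/14z)/(1 − 1/14z).

Boundary: |R(x)|=1, x<0.
x=-1.13: |R|=0.0456
R=−1: 1+13/14x = −1+1/14x ⇒ -6/7x=2 ⇒ x=2/(-6/7)=-2.3333
Confirm numerically:
  x=-2.123: |R|=0.84345 <1
  x=-1.835: |R|=0.62236 <1
  x=-1.231: |R|=0.13151 <1
  x=-2.711: |R|=1.27120 >1
  x=-2.579: |R|=1.17782 >1
  x=-2.409: |R|=1.05534 >1
Interval (-2.3333, 0).

(-2.3333, 0).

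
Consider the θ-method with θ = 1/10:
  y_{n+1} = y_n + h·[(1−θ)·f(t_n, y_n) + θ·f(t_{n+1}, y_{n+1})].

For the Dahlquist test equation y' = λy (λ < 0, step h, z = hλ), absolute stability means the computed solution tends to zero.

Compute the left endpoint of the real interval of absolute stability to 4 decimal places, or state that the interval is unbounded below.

z* = -2.5000.

On y'=λy, z=hλ:
  y_{n+1} = y_n + z·[9/10·y_n + 1/10·y_{n+1}] ⇒ (1 − 1/10z)y_{n+1} = (1 + 9/10z)y_n
  R(z) = (1 + 9/10z)/(1 − 1/10z).

Boundary: |R(x)|=1, x<0.
x=-0.61: |R|=0.4251
R=−1: 1+9/10x = −1+1/10x ⇒ -4/5x=2 ⇒ x=2/(-4/5)=-2.5000
Confirm numerically:
  x=-2.258: |R|=0.84206 <1
  x=-1.969: |R|=0.64508 <1
  x=-1.196: |R|=0.06824 <1
  x=-2.993: |R|=1.30355 >1
  x=-2.800: |R|=1.18750 >1
So |R|<1 on (-2.5000, 0).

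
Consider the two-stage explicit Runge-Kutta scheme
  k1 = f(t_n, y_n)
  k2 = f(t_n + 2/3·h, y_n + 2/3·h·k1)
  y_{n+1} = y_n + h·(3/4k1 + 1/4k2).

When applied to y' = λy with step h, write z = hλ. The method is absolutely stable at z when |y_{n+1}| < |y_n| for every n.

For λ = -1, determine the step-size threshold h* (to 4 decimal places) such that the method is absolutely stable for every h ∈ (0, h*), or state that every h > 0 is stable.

With y'=λy (z=hλ):
  k1=λy_n ⇒ h·k1=z·y_n;  k2=λ(1+2/3z)y_n ⇒ h·k2=z(1+2/3z)y_n
  y_{n+1}/y_n = 1 + 3/4z + 1/4z(1+2/3z) = 1 + z + 1/6z²
  Hence R(z) = 1 + z + 1/6z².

Boundary: |R(x)|=1, x<0.
x=-1.2: |R|=0.0400
R=1: x+1/6x²=0 ⇒ x=−6=-6.0000; min R=1−1/(4·1/6)=-0.5000>−1
Confirm numerically:
  x=-5.364: |R|=0.43142 <1
  x=-4.828: |R|=0.05693 <1
  x=-3.969: |R|=0.34351 <1
  x=-2.642: |R|=0.47864 <1
  x=-6.493: |R|=1.53351 >1
  x=-6.437: |R|=1.46883 >1
So |R|<1 on (-6.0000, 0).

(-6.0000,0); λ=-1 ⇒ h* = (6)/1 = 6.0000.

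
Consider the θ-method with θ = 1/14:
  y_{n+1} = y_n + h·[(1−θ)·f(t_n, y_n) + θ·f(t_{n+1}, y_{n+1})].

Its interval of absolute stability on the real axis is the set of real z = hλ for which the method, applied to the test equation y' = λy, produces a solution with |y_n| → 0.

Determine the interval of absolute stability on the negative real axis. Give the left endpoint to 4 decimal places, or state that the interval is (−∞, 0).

With y'=λy (z=hλ):
  y_{n+1} = y_n + z·[13/14·y_n + 1/14·y_{n+1}] ⇒ (1 − 1/14z)y_{n+1} = (1 + 13/14z)y_n
  so R(z) = (1 + 13/14z)/(1 − 1/14z).

Find x<0 with |R(x)|<1.
x=-1.04: |R|=0.0319
R=−1: 1+13/14x = −1+1/14x ⇒ -6/7x=2 ⇒ x=2/(-6/7)=-2.3333
Confirm numerically:
  x=-2.007: |R|=0.75536 <1
  x=-1.849: |R|=0.63329 <1
  x=-1.350: |R|=0.23127 <1
  x=-1.318: |R|=0.20460 <1
  x=-2.806: |R|=1.33750 >1
  x=-2.554: |R|=1.15996 >1
  x=-2.383: |R|=1.03638 >1
So |R|<1 on (-2.3333, 0).

(-2.3333, 0).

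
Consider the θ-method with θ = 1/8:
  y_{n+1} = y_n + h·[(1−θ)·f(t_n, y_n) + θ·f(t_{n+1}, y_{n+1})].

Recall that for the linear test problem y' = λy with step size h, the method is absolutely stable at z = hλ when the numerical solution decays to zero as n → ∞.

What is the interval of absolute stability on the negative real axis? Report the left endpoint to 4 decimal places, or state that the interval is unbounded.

z∈(-2.6667,0).

Test eqn y'=λy, z=hλ:
  y_{n+1} = y_n + z·[7/8·y_n + 1/8·y_{n+1}] ⇒ (1 − 1/8z)y_{n+1} = (1 + 7/8z)y_n
  so R(z) = (1 + 7/8z)/(1 − 1/8z).

Find x<0 with |R(x)|<1.
x=-1.14: |R|=0.0022
R=−1: 1+7/8x = −1+1/8x ⇒ -3/4x=2 ⇒ x=2/(-3/4)=-2.6667
Confirm numerically:
  x=-2.508: |R|=0.90940 <1
  x=-2.217: |R|=0.73593 <1
  x=-1.529: |R|=0.28366 <1
  x=-3.211: |R|=1.29132 >1
  x=-2.978: |R|=1.17016 >1
  x=-2.779: |R|=1.06253 >1
Stable set (-2.6667, 0).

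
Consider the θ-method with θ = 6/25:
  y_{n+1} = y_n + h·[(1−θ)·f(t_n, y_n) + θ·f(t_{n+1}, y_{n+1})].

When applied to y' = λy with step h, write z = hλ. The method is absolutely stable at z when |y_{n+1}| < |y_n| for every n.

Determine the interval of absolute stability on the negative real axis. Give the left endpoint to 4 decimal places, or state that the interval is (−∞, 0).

z∈(-3.8462,0).

With y'=λy (z=hλ):
  y_{n+1} = y_n + z·[19/25·y_n + 6/25·y_{n+1}] ⇒ (1 − 6/25z)y_{n+1} = (1 + 19/25z)y_n
  ⇒ R(z) = (1 + 19/25z)/(1 − 6/25z).

Boundary: |R(x)|=1, x<0.
x=-0.35: |R|=0.6771
R=−1: 1+19/25x = −1+6/25x ⇒ -13/25x=2 ⇒ x=2/(-13/25)=-3.8462
Confirm numerically:
  x=-3.615: |R|=0.93564 <1
  x=-3.570: |R|=0.92266 <1
  x=-2.563: |R|=0.58688 <1
  x=-1.968: |R|=0.33667 <1
  x=-4.065: |R|=1.05760 >1
  x=-3.981: |R|=1.03586 >1
  x=-3.908: |R|=1.01660 >1
Stable set (-3.8462, 0).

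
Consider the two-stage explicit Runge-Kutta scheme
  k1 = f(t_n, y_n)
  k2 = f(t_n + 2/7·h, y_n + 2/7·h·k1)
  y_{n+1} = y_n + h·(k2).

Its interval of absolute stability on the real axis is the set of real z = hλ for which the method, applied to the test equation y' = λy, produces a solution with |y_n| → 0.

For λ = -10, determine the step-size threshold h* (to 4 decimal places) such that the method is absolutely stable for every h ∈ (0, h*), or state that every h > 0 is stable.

On y'=λy, z=hλ:
  k1=λy_n ⇒ h·k1=z·y_n;  k2=λ(1+2/7z)y_n ⇒ h·k2=z(1+2/7z)y_n
  y_{n+1}/y_n = 1 + z(1+2/7z) = 1 + z + 2/7z²
  so R(z) = 1 + z + 2/7z².

Need |R(x)|<1, x<0.
x=-0.39: |R|=0.6535
R=1: x+2/7x²=0 ⇒ x=−7/2=-3.5000; min R=1−1/(4·2/7)=0.1250>−1
Confirm numerically:
  x=-2.979: |R|=0.55655 <1
  x=-2.493: |R|=0.28273 <1
  x=-1.870: |R|=0.12911 <1
  x=-1.713: |R|=0.12539 <1
  x=-3.731: |R|=1.24625 >1
  x=-3.692: |R|=1.20253 >1
Interval (-3.5000, 0).

(-3.5000,0); λ=-10 ⇒ h* = (7/2)/10 = 0.3500.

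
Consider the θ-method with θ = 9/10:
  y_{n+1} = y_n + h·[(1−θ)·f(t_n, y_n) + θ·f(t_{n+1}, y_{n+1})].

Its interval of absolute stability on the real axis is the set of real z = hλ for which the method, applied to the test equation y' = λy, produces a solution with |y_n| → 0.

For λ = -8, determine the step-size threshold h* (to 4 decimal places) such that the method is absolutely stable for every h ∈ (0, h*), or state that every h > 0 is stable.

interval (−∞, 0). Any h>0 works for λ=-8.

Test eqn y'=λy, z=hλ:
  y_{n+1} = y_n + z·[1/10·y_n + 9/10·y_{n+1}] ⇒ (1 − 9/10z)y_{n+1} = (1 + 1/10z)y_n
  Hence R(z) = (1 + 1/10z)/(1 − 9/10z).

Find x<0 with |R(x)|<1.
x=-1.39: |R|=0.3825
x=-2: |R|=0.2857
x=-10: |R|=0.0000
x=-100: |R|=0.0989
θ=9/10≥1/2 ⇒ |1+1/10x|<|1−9/10x| ∀x<0 ⇒ interval (−∞,0).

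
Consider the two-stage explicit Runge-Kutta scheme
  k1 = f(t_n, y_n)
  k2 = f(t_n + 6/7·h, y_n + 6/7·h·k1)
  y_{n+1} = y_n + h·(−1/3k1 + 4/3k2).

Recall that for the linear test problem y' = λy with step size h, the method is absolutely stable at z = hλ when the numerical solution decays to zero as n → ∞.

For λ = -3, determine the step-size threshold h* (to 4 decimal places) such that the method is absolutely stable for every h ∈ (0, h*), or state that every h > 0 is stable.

With y'=λy (z=hλ):
  k1=λy_n ⇒ h·k1=z·y_n;  k2=λ(1+6/7z)y_n ⇒ h·k2=z(1+6/7z)y_n
  y_{n+1}/y_n = 1 − 1/3z + 4/3z(1+6/7z) = 1 + z + 8/7z²
  ⇒ R(z) = 1 + z + 8/7z².

Need |R(x)|<1, x<0.
x=-1.32: |R|=1.6713
R=1: x+8/7x²=0 ⇒ x=−7/8=-0.8750; min R=1−1/(4·8/7)=0.7812>−1
Confirm numerically:
  x=-0.758: |R|=0.89864 <1
  x=-0.590: |R|=0.80783 <1
  x=-0.408: |R|=0.78224 <1
  x=-1.308: |R|=1.64727 >1
  x=-1.208: |R|=1.45973 >1
  x=-1.205: |R|=1.45446 >1
Interval (-0.8750, 0).

(-0.8750,0); λ=-3 ⇒ h* = (7/8)/3 = 0.2917.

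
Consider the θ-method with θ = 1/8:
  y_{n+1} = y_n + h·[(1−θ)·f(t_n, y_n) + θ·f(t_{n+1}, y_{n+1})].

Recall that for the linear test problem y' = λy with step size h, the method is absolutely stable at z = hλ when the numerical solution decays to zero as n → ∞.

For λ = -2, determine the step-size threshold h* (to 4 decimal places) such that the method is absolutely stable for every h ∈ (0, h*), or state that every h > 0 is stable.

Set f=λy, z=hλ:
  y_{n+1} = y_n + z·[7/8·y_n + 1/8·y_{n+1}] ⇒ (1 − 1/8z)y_{n+1} = (1 + 7/8z)y_n
  so R(z) = (1 + 7/8z)/(1 − 1/8z).

Need |R(x)|<1, x<0.
x=-0.65: |R|=0.3988
R=−1: 1+7/8x = −1+1/8x ⇒ -3/4x=2 ⇒ x=2/(-3/4)=-2.6667
Confirm numerically:
  x=-2.382: |R|=0.83548 <1
  x=-1.914: |R|=0.54448 <1
  x=-1.325: |R|=0.13673 <1
  x=-1.113: |R|=0.02293 <1
  x=-3.149: |R|=1.25957 >1
  x=-3.124: |R|=1.24667 >1
Stable set (-2.6667, 0).

(-2.6667,0); λ=-2 ⇒ h* = (8/3)/2 = 1.3333.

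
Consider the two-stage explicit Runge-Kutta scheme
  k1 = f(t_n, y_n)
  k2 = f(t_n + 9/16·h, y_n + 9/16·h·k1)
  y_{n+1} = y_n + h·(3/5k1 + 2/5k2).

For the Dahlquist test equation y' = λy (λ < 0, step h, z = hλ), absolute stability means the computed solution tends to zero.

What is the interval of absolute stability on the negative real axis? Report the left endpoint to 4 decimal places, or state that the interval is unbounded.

(-4.4444, 0).

On y'=λy, z=hλ:
  k1=λy_n ⇒ h·k1=z·y_n;  k2=λ(1+9/16z)y_n ⇒ h·k2=z(1+9/16z)y_n
  y_{n+1}/y_n = 1 + 3/5z + 2/5z(1+9/16z) = 1 + z + 9/40z²
  Hence R(z) = 1 + z + 9/40z².

Solve |R(x)|<1 on ℝ⁻.
x=-1.53: |R|=0.0033
R=1: x+9/40x²=0 ⇒ x=−40/9=-4.4444; min R=1−1/(4·9/40)=-0.1111>−1
Confirm numerically:
  x=-3.201: |R|=0.10444 <1
  x=-3.165: |R|=0.08888 <1
  x=-2.870: |R|=0.01670 <1
  x=-2.524: |R|=0.09062 <1
  x=-4.986: |R|=1.60754 >1
  x=-4.812: |R|=1.39795 >1
  x=-4.521: |R|=1.07787 >1
Stable set (-4.4444, 0).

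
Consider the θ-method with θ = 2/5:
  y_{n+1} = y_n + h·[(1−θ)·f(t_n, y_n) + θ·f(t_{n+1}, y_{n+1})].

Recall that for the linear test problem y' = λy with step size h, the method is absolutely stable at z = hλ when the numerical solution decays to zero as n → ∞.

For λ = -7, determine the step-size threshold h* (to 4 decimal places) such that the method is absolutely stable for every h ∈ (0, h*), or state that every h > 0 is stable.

Set f=λy, z=hλ:
  y_{n+1} = y_n + z·[3/5·y_n + 2/5·y_{n+1}] ⇒ (1 − 2/5z)y_{n+1} = (1 + 3/5z)y_n
  so R(z) = (1 + 3/5z)/(1 − 2/5z).

Solve |R(x)|<1 on ℝ⁻.
x=-0.89: |R|=0.3437
R=−1: 1+3/5x = −1+2/5x ⇒ -1/5x=2 ⇒ x=2/(-1/5)=-10.0000
Confirm numerically:
  x=-8.447: |R|=0.92907 <1
  x=-4.750: |R|=0.63793 <1
  x=-4.287: |R|=0.57912 <1
  x=-10.272: |R|=1.01065 >1
  x=-10.118: |R|=1.00468 >1
  x=-10.116: |R|=1.00460 >1
Stable set (-10.0000, 0).

(-10.0000,0); λ=-7 ⇒ h* = (10)/7 = 1.4286.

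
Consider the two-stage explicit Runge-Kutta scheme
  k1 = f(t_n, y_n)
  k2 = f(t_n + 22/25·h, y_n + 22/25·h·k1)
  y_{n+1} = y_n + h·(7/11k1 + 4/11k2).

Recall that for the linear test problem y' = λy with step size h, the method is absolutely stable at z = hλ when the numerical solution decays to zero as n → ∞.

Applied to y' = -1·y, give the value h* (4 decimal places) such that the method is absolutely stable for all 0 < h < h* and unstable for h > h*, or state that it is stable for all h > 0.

(-3.1250,0); λ=-1 ⇒ h* = (25/8)/1 = 3.1250.

Test eqn y'=λy, z=hλ:
  k1=λy_n ⇒ h·k1=z·y_n;  k2=λ(1+22/25z)y_n ⇒ h·k2=z(1+22/25z)y_n
  y_{n+1}/y_n = 1 + 7/11z + 4/11z(1+22/25z) = 1 + z + 8/25z²
  ⇒ R(z) = 1 + z + 8/25z².

Solve |R(x)|<1 on ℝ⁻.
x=-0.57: |R|=0.5340
R=1: x+8/25x²=0 ⇒ x=−25/8=-3.1250; min R=1−1/(4·8/25)=0.2188>−1
Confirm numerically:
  x=-3.069: |R|=0.94500 <1
  x=-2.554: |R|=0.53333 <1
  x=-2.536: |R|=0.52201 <1
  x=-1.557: |R|=0.21876 <1
  x=-3.695: |R|=1.67397 >1
  x=-3.259: |R|=1.13975 >1
Interval (-3.1250, 0).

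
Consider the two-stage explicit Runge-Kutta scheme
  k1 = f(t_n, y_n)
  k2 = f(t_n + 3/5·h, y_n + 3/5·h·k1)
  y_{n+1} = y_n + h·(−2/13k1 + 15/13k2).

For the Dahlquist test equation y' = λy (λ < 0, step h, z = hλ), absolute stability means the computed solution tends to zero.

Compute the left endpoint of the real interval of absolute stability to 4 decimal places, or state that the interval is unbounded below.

With y'=λy (z=hλ):
  k1=λy_n ⇒ h·k1=z·y_n;  k2=λ(1+3/5z)y_n ⇒ h·k2=z(1+3/5z)y_n
  y_{n+1}/y_n = 1 − 2/13z + 15/13z(1+3/5z) = 1 + z + 9/13z²
  Hence R(z) = 1 + z + 9/13z².

Solve |R(x)|<1 on ℝ⁻.
x=-1.66: |R|=1.2477
R=1: x+9/13x²=0 ⇒ x=−13/9=-1.4444; min R=1−1/(4·9/13)=0.6389>−1
Confirm numerically:
  x=-1.160: |R|=0.77157 <1
  x=-1.140: |R|=0.75972 <1
  x=-0.878: |R|=0.65569 <1
  x=-2.006: |R|=1.77987 >1
  x=-1.572: |R|=1.13882 >1
Stable set (-1.4444, 0).

z* = -1.4444.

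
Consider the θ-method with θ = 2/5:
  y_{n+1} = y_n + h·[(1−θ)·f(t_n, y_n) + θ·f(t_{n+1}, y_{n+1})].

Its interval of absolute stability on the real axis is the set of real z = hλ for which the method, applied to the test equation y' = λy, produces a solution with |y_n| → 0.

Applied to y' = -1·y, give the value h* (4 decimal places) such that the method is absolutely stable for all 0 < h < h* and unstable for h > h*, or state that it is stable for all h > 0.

Set f=λy, z=hλ:
  y_{n+1} = y_n + z·[3/5·y_n + 2/5·y_{n+1}] ⇒ (1 − 2/5z)y_{n+1} = (1 + 3/5z)y_n
  R(z) = (1 + 3/5z)/(1 − 2/5z).

Find x<0 with |R(x)|<1.
x=-1.01: |R|=0.2806
R=−1: 1+3/5x = −1+2/5x ⇒ -1/5x=2 ⇒ x=2/(-1/5)=-10.0000
Confirm numerically:
  x=-9.838: |R|=0.99343 <1
  x=-8.085: |R|=0.90954 <1
  x=-4.929: |R|=0.65870 <1
  x=-10.366: |R|=1.01422 >1
  x=-10.147: |R|=1.00581 >1
  x=-10.035: |R|=1.00140 >1
So |R|<1 on (-10.0000, 0).

(-10.0000,0); λ=-1 ⇒ h* = (10)/1 = 10.0000.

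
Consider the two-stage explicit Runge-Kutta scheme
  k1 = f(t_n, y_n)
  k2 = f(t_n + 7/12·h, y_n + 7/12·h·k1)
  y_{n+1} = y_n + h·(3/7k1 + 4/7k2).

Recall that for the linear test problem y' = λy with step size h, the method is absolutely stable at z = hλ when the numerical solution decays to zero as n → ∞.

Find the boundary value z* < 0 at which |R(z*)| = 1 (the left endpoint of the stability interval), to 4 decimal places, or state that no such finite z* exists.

On y'=λy, z=hλ:
  k1=λy_n ⇒ h·k1=z·y_n;  k2=λ(1+7/12z)y_n ⇒ h·k2=z(1+7/12z)y_n
  y_{n+1}/y_n = 1 + 3/7z + 4/7z(1+7/12z) = 1 + z + 1/3z²
  ⇒ R(z) = 1 + z + 1/3z².

Need |R(x)|<1, x<0.
x=-0.51: |R|=0.5767
R=1: x+1/3x²=0 ⇒ x=−3=-3.0000; min R=1−1/(4·1/3)=0.2500>−1
Confirm numerically:
  x=-2.358: |R|=0.49539 <1
  x=-2.300: |R|=0.46333 <1
  x=-2.112: |R|=0.37485 <1
  x=-2.004: |R|=0.33467 <1
  x=-3.443: |R|=1.50842 >1
  x=-3.267: |R|=1.29076 >1
Stable set (-3.0000, 0).

z* = -3.0000.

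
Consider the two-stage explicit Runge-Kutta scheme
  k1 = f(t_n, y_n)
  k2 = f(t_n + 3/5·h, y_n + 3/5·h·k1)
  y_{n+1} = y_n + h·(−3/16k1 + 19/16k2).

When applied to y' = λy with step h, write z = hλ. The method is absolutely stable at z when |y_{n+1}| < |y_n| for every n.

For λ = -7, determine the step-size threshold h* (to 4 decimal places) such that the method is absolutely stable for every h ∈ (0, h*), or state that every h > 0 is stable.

On y'=λy, z=hλ:
  k1=λy_n ⇒ h·k1=z·y_n;  k2=λ(1+3/5z)y_n ⇒ h·k2=z(1+3/5z)y_n
  y_{n+1}/y_n = 1 − 3/16z + 19/16z(1+3/5z) = 1 + z + 57/80z²
  R(z) = 1 + z + 57/80z².

Find x<0 with |R(x)|<1.
x=-1.59: |R|=1.2113
R=1: x+57/80x²=0 ⇒ x=−80/57=-1.4035; min R=1−1/(4·57/80)=0.6491>−1
Confirm numerically:
  x=-0.927: |R|=0.68527 <1
  x=-0.752: |R|=0.65092 <1
  x=-0.604: |R|=0.65593 <1
  x=-1.629: |R|=1.26172 >1
  x=-1.619: |R|=1.24858 >1
  x=-1.578: |R|=1.19618 >1
Interval (-1.4035, 0).

(-1.4035,0); λ=-7 ⇒ h* = (80/57)/7 = 0.2005.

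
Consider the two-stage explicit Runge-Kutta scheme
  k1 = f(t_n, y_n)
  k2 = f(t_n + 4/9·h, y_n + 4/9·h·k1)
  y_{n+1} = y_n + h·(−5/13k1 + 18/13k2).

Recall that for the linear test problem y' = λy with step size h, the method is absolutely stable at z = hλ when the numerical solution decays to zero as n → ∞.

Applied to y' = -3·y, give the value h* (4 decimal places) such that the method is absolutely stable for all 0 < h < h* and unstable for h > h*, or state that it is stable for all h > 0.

(-1.6250,0); λ=-3 ⇒ h* = (13/8)/3 = 0.5417.

Set f=λy, z=hλ:
  k1=λy_n ⇒ h·k1=z·y_n;  k2=λ(1+4/9z)y_n ⇒ h·k2=z(1+4/9z)y_n
  y_{n+1}/y_n = 1 − 5/13z + 18/13z(1+4/9z) = 1 + z + 8/13z²
  ⇒ R(z) = 1 + z + 8/13z².

Need |R(x)|<1, x<0.
x=-0.66: |R|=0.6081
R=1: x+8/13x²=0 ⇒ x=−13/8=-1.6250; min R=1−1/(4·8/13)=0.5938>−1
Confirm numerically:
  x=-1.542: |R|=0.92124 <1
  x=-0.855: |R|=0.59486 <1
  x=-0.821: |R|=0.59379 <1
  x=-2.128: |R|=1.65870 >1
  x=-1.772: |R|=1.16030 >1
Interval (-1.6250, 0).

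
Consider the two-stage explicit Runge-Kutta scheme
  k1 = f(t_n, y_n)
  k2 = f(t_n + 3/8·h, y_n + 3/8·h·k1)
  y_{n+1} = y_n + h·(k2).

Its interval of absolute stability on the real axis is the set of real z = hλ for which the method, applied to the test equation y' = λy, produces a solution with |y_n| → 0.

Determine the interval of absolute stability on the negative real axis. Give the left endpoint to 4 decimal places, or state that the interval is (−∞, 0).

z∈(-2.6667,0).

With y'=λy (z=hλ):
  k1=λy_n ⇒ h·k1=z·y_n;  k2=λ(1+3/8z)y_n ⇒ h·k2=z(1+3/8z)y_n
  y_{n+1}/y_n = 1 + z(1+3/8z) = 1 + z + 3/8z²
  ⇒ R(z) = 1 + z + 3/8z².

Boundary: |R(x)|=1, x<0.
x=-1.34: |R|=0.3334
R=1: x+3/8x²=0 ⇒ x=−8/3=-2.6667; min R=1−1/(4·3/8)=0.3333>−1
Confirm numerically:
  x=-2.450: |R|=0.80094 <1
  x=-2.340: |R|=0.71335 <1
  x=-1.509: |R|=0.34491 <1
  x=-3.095: |R|=1.49713 >1
  x=-2.760: |R|=1.09660 >1
Stable set (-2.6667, 0).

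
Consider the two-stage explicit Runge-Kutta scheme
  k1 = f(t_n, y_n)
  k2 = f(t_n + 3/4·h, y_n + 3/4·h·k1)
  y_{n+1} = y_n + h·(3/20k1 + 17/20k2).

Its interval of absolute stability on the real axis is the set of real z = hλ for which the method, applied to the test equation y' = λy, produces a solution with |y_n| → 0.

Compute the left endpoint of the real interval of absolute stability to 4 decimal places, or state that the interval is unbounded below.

With y'=λy (z=hλ):
  k1=λy_n ⇒ h·k1=z·y_n;  k2=λ(1+3/4z)y_n ⇒ h·k2=z(1+3/4z)y_n
  y_{n+1}/y_n = 1 + 3/20z + 17/20z(1+3/4z) = 1 + z + 51/80z²
  ⇒ R(z) = 1 + z + 51/80z².

Boundary: |R(x)|=1, x<0.
x=-0.67: |R|=0.6162
R=1: x+51/80x²=0 ⇒ x=−80/51=-1.5686; min R=1−1/(4·51/80)=0.6078>−1
Confirm numerically:
  x=-1.546: |R|=0.97770 <1
  x=-1.499: |R|=0.93346 <1
  x=-1.438: |R|=0.88025 <1
  x=-0.784: |R|=0.60784 <1
  x=-2.050: |R|=1.62909 >1
  x=-1.705: |R|=1.14823 >1
Stable set (-1.5686, 0).

z* = -1.5686.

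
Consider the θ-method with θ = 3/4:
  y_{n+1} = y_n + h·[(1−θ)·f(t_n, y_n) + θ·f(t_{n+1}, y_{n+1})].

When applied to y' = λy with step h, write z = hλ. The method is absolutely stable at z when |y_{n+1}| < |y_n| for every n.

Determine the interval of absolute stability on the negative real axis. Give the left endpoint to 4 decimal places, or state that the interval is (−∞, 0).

Set f=λy, z=hλ:
  y_{n+1} = y_n + z·[1/4·y_n + 3/4·y_{n+1}] ⇒ (1 − 3/4z)y_{n+1} = (1 + 1/4z)y_n
  R(z) = (1 + 1/4z)/(1 − 3/4z).

Solve |R(x)|<1 on ℝ⁻.
x=-1.25: |R|=0.3548
x=-2: |R|=0.2000
x=-10: |R|=0.1765
x=-100: |R|=0.3158
θ=3/4≥1/2 ⇒ |1+1/4x|<|1−3/4x| ∀x<0 ⇒ interval (−∞,0).

unbounded; (−∞, 0).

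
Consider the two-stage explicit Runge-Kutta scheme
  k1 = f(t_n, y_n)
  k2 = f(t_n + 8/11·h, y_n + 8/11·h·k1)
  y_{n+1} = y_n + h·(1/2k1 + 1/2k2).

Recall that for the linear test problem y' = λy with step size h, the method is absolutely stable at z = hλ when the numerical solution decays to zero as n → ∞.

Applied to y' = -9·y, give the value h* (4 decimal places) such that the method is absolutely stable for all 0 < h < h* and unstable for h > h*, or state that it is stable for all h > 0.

On y'=λy, z=hλ:
  k1=λy_n ⇒ h·k1=z·y_n;  k2=λ(1+8/11z)y_n ⇒ h·k2=z(1+8/11z)y_n
  y_{n+1}/y_n = 1 + 1/2z + 1/2z(1+8/11z) = 1 + z + 4/11z²
  ⇒ R(z) = 1 + z + 4/11z².

Need |R(x)|<1, x<0.
x=-0.9: |R|=0.3945
R=1: x+4/11x²=0 ⇒ x=−11/4=-2.7500; min R=1−1/(4·4/11)=0.3125>−1
Confirm numerically:
  x=-2.429: |R|=0.71647 <1
  x=-1.997: |R|=0.45319 <1
  x=-1.726: |R|=0.35730 <1
  x=-1.556: |R|=0.32441 <1
  x=-3.235: |R|=1.57054 >1
  x=-2.862: |R|=1.11656 >1
So |R|<1 on (-2.7500, 0).

(-2.7500,0); λ=-9 ⇒ h* = (11/4)/9 = 0.3056.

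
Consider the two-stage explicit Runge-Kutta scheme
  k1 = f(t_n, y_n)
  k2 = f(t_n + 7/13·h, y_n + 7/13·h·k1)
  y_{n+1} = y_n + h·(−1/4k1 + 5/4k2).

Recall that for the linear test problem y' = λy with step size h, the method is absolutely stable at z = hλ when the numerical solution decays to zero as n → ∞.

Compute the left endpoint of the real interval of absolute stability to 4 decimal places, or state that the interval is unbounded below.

With y'=λy (z=hλ):
  k1=λy_n ⇒ h·k1=z·y_n;  k2=λ(1+7/13z)y_n ⇒ h·k2=z(1+7/13z)y_n
  y_{n+1}/y_n = 1 − 1/4z + 5/4z(1+7/13z) = 1 + z + 35/52z²
  Hence R(z) = 1 + z + 35/52z².

Need |R(x)|<1, x<0.
x=-0.86: |R|=0.6378
R=1: x+35/52x²=0 ⇒ x=−52/35=-1.4857; min R=1−1/(4·35/52)=0.6286>−1
Confirm numerically:
  x=-1.108: |R|=0.71831 <1
  x=-0.959: |R|=0.66002 <1
  x=-0.882: |R|=0.64160 <1
  x=-1.915: |R|=1.55332 >1
  x=-1.880: |R|=1.49892 >1
  x=-1.813: |R|=1.39938 >1
Interval (-1.4857, 0).

z* = -1.4857.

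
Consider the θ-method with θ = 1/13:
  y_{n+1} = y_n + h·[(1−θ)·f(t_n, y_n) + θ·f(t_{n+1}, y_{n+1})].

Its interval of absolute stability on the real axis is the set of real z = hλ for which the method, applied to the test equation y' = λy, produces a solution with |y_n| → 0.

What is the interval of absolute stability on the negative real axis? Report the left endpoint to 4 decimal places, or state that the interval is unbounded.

(-2.3636, 0).

On y'=λy, z=hλ:
  y_{n+1} = y_n + z·[12/13·y_n + 1/13·y_{n+1}] ⇒ (1 − 1/13z)y_{n+1} = (1 + 12/13z)y_n
  so R(z) = (1 + 12/13z)/(1 − 1/13z).

Solve |R(x)|<1 on ℝ⁻.
x=-1.59: |R|=0.4167
R=−1: 1+12/13x = −1+1/13x ⇒ -11/13x=2 ⇒ x=2/(-11/13)=-2.3636
Confirm numerically:
  x=-1.315: |R|=0.19420 <1
  x=-1.172: |R|=0.07508 <1
  x=-0.987: |R|=0.08265 <1
  x=-2.948: |R|=1.40306 >1
  x=-2.776: |R|=1.28753 >1
Stable set (-2.3636, 0).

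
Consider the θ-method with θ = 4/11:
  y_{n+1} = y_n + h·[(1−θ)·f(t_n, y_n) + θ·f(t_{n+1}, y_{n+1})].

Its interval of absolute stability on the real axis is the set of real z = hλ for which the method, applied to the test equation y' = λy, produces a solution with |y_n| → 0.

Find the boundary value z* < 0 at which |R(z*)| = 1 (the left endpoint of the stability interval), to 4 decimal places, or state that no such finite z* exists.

Test eqn y'=λy, z=hλ:
  y_{n+1} = y_n + z·[7/11·y_n + 4/11·y_{n+1}] ⇒ (1 − 4/11z)y_{n+1} = (1 + 7/11z)y_n
  Hence R(z) = (1 + 7/11z)/(1 − 4/11z).

Boundary: |R(x)|=1, x<0.
x=-1.73: |R|=0.0619
R=−1: 1+7/11x = −1+4/11x ⇒ -3/11x=2 ⇒ x=2/(-3/11)=-7.3333
Confirm numerically:
  x=-4.437: |R|=0.69775 <1
  x=-4.392: |R|=0.69112 <1
  x=-3.208: |R|=0.48070 <1
  x=-7.910: |R|=1.04057 >1
  x=-7.894: |R|=1.03951 >1
  x=-7.761: |R|=1.03052 >1
Interval (-7.3333, 0).

left endpoint -7.3333.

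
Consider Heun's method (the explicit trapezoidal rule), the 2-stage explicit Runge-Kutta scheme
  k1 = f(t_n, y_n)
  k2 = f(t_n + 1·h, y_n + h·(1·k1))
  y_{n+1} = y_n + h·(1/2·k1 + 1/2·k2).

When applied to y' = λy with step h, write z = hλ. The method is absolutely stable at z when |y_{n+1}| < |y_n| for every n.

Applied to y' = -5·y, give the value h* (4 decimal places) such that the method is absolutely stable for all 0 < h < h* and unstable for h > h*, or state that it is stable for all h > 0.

(-2.0000,0); λ=-5 ⇒ h* = 0.4000.

With y'=λy (z=hλ):
  order 2, 2-stage ⇒ R(z)=1+z+z^2/2
  (e.g. R(-1.22)=0.52420, |R|=0.52420)

Solve |R(x)|<1 on ℝ⁻.
x=-1.22: |R|=0.5242
|R(-2)|=1.0000 |R(-1.23)|=0.5264 |R(-0.67)|=0.5544
Bisect:
  x_lo=-2.3031 |R|=1.3491  x_hi=-0.2668 |R|=0.7688
  mid=-1.28497 |R|=0.54060 →hi
  mid=-1.79405 |R|=0.81526 →hi
  mid=-2.04859 |R|=1.04977 →lo
  mid=-1.92132 |R|=0.92441 →hi
  mid=-1.98495 |R|=0.98506 →hi
  mid=-2.01677 |R|=1.01691 →lo
  mid=-2.00086 |R|=1.00086 →lo
  mid=-1.99291 |R|=0.99293 →hi
  mid=-1.99688 |R|=0.99689 →hi
  ...
  [-2.00011,-1.99999] ⇒ x*=-2.0000
Stable set (-2.0000, 0).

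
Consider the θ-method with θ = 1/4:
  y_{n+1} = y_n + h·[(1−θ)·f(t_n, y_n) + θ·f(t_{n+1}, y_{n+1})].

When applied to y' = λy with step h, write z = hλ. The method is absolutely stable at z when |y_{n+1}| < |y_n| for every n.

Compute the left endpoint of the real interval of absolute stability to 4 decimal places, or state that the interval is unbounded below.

z* = -4.0000.

Test eqn y'=λy, z=hλ:
  y_{n+1} = y_n + z·[3/4·y_n + 1/4·y_{n+1}] ⇒ (1 − 1/4z)y_{n+1} = (1 + 3/4z)y_n
  R(z) = (1 + 3/4z)/(1 − 1/4z).

Find x<0 with |R(x)|<1.
x=-0.86: |R|=0.2922
R=−1: 1+3/4x = −1+1/4x ⇒ -1/2x=2 ⇒ x=2/(-1/2)=-4.0000
Confirm numerically:
  x=-3.824: |R|=0.95501 <1
  x=-3.811: |R|=0.95161 <1
  x=-3.677: |R|=0.91585 <1
  x=-4.542: |R|=1.12690 >1
  x=-4.424: |R|=1.10066 >1
  x=-4.087: |R|=1.02152 >1
So |R|<1 on (-4.0000, 0).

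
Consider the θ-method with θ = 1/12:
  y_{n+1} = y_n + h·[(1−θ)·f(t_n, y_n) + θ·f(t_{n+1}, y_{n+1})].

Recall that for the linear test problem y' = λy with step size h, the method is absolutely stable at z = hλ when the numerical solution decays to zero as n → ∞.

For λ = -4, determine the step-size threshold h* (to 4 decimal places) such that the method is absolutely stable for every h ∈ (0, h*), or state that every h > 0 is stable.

(-2.4000,0); λ=-4 ⇒ h* = (12/5)/4 = 0.6000.

With y'=λy (z=hλ):
  y_{n+1} = y_n + z·[11/12·y_n + 1/12·y_{n+1}] ⇒ (1 − 1/12z)y_{n+1} = (1 + 11/12z)y_n
  Hence R(z) = (1 + 11/12z)/(1 − 1/12z).

Need |R(x)|<1, x<0.
x=-0.88: |R|=0.1801
R=−1: 1+11/12x = −1+1/12x ⇒ -5/6x=2 ⇒ x=2/(-5/6)=-2.4000
Confirm numerically:
  x=-2.229: |R|=0.87982 <1
  x=-2.161: |R|=0.83123 <1
  x=-1.132: |R|=0.03442 <1
  x=-1.003: |R|=0.07437 <1
  x=-2.824: |R|=1.28602 >1
  x=-2.765: |R|=1.24721 >1
So |R|<1 on (-2.4000, 0).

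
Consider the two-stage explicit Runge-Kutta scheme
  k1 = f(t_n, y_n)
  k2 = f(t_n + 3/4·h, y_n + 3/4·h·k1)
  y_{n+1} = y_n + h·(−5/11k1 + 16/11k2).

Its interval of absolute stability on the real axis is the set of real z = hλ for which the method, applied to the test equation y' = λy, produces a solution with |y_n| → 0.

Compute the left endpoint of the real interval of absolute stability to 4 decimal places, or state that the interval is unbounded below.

With y'=λy (z=hλ):
  k1=λy_n ⇒ h·k1=z·y_n;  k2=λ(1+3/4z)y_n ⇒ h·k2=z(1+3/4z)y_n
  y_{n+1}/y_n = 1 − 5/11z + 16/11z(1+3/4z) = 1 + z + 12/11z²
  so R(z) = 1 + z + 12/11z².

Boundary: |R(x)|=1, x<0.
x=-1.18: |R|=1.3390
R=1: x+12/11x²=0 ⇒ x=−11/12=-0.9167; min R=1−1/(4·12/11)=0.7708>−1
Confirm numerically:
  x=-0.715: |R|=0.84270 <1
  x=-0.529: |R|=0.77628 <1
  x=-0.512: |R|=0.77398 <1
  x=-0.424: |R|=0.77212 <1
  x=-1.369: |R|=1.67554 >1
  x=-1.120: |R|=1.24844 >1
Interval (-0.9167, 0).

left endpoint -0.9167.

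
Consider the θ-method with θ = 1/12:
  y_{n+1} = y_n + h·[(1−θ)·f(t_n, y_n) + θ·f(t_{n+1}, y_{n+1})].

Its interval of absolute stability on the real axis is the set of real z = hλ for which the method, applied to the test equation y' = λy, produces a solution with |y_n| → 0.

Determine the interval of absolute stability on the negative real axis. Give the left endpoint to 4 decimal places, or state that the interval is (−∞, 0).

(-2.4000, 0).

Set f=λy, z=hλ:
  y_{n+1} = y_n + z·[11/12·y_n + 1/12·y_{n+1}] ⇒ (1 − 1/12z)y_{n+1} = (1 + 11/12z)y_n
  so R(z) = (1 + 11/12z)/(1 − 1/12z).

Find x<0 with |R(x)|<1.
x=-1.68: |R|=0.4737
R=−1: 1+11/12x = −1+1/12x ⇒ -5/6x=2 ⇒ x=2/(-5/6)=-2.4000
Confirm numerically:
  x=-1.848: |R|=0.60139 <1
  x=-1.242: |R|=0.12551 <1
  x=-1.176: |R|=0.07104 <1
  x=-2.752: |R|=1.23861 >1
  x=-2.604: |R|=1.13969 >1
  x=-2.466: |R|=1.04562 >1
Interval (-2.4000, 0).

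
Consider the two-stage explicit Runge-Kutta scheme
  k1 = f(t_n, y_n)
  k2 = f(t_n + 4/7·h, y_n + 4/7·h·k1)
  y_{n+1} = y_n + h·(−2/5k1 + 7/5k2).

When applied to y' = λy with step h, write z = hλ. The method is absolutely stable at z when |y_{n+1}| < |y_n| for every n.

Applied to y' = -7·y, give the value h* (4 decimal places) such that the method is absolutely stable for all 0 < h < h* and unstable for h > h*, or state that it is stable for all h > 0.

With y'=λy (z=hλ):
  k1=λy_n ⇒ h·k1=z·y_n;  k2=λ(1+4/7z)y_n ⇒ h·k2=z(1+4/7z)y_n
  y_{n+1}/y_n = 1 − 2/5z + 7/5z(1+4/7z) = 1 + z + 4/5z²
  so R(z) = 1 + z + 4/5z².

Boundary: |R(x)|=1, x<0.
x=-1.5: |R|=1.3000
R=1: x+4/5x²=0 ⇒ x=−5/4=-1.2500; min R=1−1/(4·4/5)=0.6875>−1
Confirm numerically:
  x=-1.206: |R|=0.95755 <1
  x=-1.166: |R|=0.92164 <1
  x=-1.061: |R|=0.83958 <1
  x=-0.993: |R|=0.79584 <1
  x=-1.835: |R|=1.85878 >1
  x=-1.771: |R|=1.73815 >1
  x=-1.516: |R|=1.32260 >1
So |R|<1 on (-1.2500, 0).

(-1.2500,0); λ=-7 ⇒ h* = (5/4)/7 = 0.1786.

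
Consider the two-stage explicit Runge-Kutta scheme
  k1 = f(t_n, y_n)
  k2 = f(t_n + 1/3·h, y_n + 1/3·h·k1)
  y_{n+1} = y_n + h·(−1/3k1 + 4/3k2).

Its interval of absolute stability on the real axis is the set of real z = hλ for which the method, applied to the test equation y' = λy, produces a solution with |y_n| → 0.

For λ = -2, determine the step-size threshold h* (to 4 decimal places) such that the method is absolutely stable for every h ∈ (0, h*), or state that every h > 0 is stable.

(-2.2500,0); λ=-2 ⇒ h* = (9/4)/2 = 1.1250.

Test eqn y'=λy, z=hλ:
  k1=λy_n ⇒ h·k1=z·y_n;  k2=λ(1+1/3z)y_n ⇒ h·k2=z(1+1/3z)y_n
  y_{n+1}/y_n = 1 − 1/3z + 4/3z(1+1/3z) = 1 + z + 4/9z²
  Hence R(z) = 1 + z + 4/9z².

Boundary: |R(x)|=1, x<0.
x=-1.66: |R|=0.5647
R=1: x+4/9x²=0 ⇒ x=−9/4=-2.2500; min R=1−1/(4·4/9)=0.4375>−1
Confirm numerically:
  x=-1.991: |R|=0.77081 <1
  x=-1.951: |R|=0.74073 <1
  x=-1.858: |R|=0.67630 <1
  x=-2.651: |R|=1.47247 >1
  x=-2.615: |R|=1.42421 >1
Interval (-2.2500, 0).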